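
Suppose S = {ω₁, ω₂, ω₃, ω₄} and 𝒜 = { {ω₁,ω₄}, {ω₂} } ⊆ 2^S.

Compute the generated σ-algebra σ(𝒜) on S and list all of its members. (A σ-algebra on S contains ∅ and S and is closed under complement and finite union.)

σ(𝒜) = { {}, {ω₂}, {ω₃}, {ω₁,ω₄}, {ω₂,ω₃}, {ω₁,ω₂,ω₄}, {ω₁,ω₃,ω₄}, S }

Check:
Begin from { {}, {ω₂}, {ω₁,ω₄}, S } (that is, 𝒜 plus ∅ and S).
Iteration 1. New:
  {ω₂,ω₃}  = ᶜ of {ω₁,ω₄}
  {ω₁,ω₂,ω₄}  = {ω₂} ∪ {ω₁,ω₄}
  {ω₁,ω₃,ω₄}  = ᶜ of {ω₂}
  — 7 sets.
Iteration 2: 1 new —
  {ω₃}  = ᶜ of {ω₁,ω₂,ω₄}
  — 8 sets.
Iteration 3 adds nothing — fixpoint reached.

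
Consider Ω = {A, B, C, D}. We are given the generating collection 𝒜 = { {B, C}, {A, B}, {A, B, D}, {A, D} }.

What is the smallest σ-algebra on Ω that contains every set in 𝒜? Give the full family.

Begin from { ∅, {A, B}, {A, D}, {B, C}, {A, B, D}, Ω } (that is, 𝒜 plus ∅ and Ω).
Step 1 adds 3:
  {C}  = ᶜ of {A, B, D}
  {C, D}  = ᶜ of {A, B}
  {A, B, C}  = {B, C} ∪ {A, B}
  (now 9)
Step 2. New:
  {D}  = ᶜ of {A, B, C}
  {A, C, D}  = {C, D} ∪ {A, D}
  {B, C, D}  = {C, D} ∪ {B, C}
  (now 12)
Step 3. New:
  {A}  = ᶜ of {B, C, D}
  {B}  = ᶜ of {A, C, D}
  (now 14)
Step 4 (2 new):
  {A, C}  = {C} ∪ {A}
  {B, D}  = {D} ∪ {B}
  (now 16)
Step 5: closed — nothing new.

σ(𝒜) = { ∅, {A}, {B}, {C}, {D}, {A, B}, {A, C}, {A, D}, {B, C}, {B, D}, {C, D}, {A, B, C}, {A, B, D}, {A, C, D}, {B, C, D}, Ω }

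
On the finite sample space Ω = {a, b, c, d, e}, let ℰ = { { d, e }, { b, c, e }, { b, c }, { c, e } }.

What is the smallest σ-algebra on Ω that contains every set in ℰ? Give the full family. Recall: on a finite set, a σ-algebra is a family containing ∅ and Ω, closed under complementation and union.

Take S₀ = ℰ ∪ {∅, Ω} = { {  }, { b, c }, { c, e }, { d, e }, { b, c, e }, Ω }.
Iteration 1 (6 new):
  { a, d }  = complement { b, c, e }
  { a, b, c }  = complement { d, e }
  { a, b, d }  = complement { c, e }
  { a, d, e }  = complement { b, c }
  { c, d, e }  = { d, e } ∪ { c, e }
  { b, c, d, e }  = { d, e } ∪ { b, c, e }
  |family| = 12
Iteration 2 adds 6:
  { a }  = complement { b, c, d, e }
  { a, b }  = complement { c, d, e }
  { a, b, c, d }  = { a, b, c } ∪ { a, b, d }
  { a, b, c, e }  = { a, b, c } ∪ { b, c, e }
  { a, b, d, e }  = { a, d, e } ∪ { a, b, d }
  { a, c, d, e }  = { a, d, e } ∪ { c, d, e }
  |family| = 18
Iteration 3: +5 →
  { b }  = complement { a, c, d, e }
  { c }  = complement { a, b, d, e }
  { d }  = complement { a, b, c, e }
  { e }  = complement { a, b, c, d }
  { a, c, e }  = { c, e } ∪ { a }
  |family| = 23
Iteration 4 adds 9:
  { a, c }  = { c } ∪ { a }
  { a, e }  = { e } ∪ { a }
  { b, d }  = complement { a, c, e }
  { b, e }  = { b } ∪ { e }
  { c, d }  = { c } ∪ { d }
  { a, b, e }  = { a, b } ∪ { e }
  { a, c, d }  = { c } ∪ { a, d }
  { b, c, d }  = { b, c } ∪ { d }
  { b, d, e }  = { b } ∪ { d, e }
  |family| = 32
Iteration 5: closed — nothing new.

Hence σ(ℰ) has 32 members: { {  }, { a }, { b }, { c }, { d }, { e }, { a, b }, { a, c }, { a, d }, { a, e }, { b, c }, { b, d }, { b, e }, { c, d }, { c, e }, { d, e }, { a, b, c }, { a, b, d }, { a, b, e }, { a, c, d }, { a, c, e }, { a, d, e }, { b, c, d }, { b, c, e }, { b, d, e }, { c, d, e }, { a, b, c, d }, { a, b, c, e }, { a, b, d, e }, { a, c, d, e }, { b, c, d, e }, Ω }.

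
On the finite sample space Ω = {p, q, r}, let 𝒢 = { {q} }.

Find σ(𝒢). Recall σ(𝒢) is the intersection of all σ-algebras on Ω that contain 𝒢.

σ(𝒢) = { {}, {q}, {p, r}, Ω }

Working:
Start: 𝒢 ∪ {∅, Ω} = { {}, {q}, Ω }.
Round 1 adds 1:
  {p, r}  = Ω∖{q}
  (now 4)
Round 2: stable.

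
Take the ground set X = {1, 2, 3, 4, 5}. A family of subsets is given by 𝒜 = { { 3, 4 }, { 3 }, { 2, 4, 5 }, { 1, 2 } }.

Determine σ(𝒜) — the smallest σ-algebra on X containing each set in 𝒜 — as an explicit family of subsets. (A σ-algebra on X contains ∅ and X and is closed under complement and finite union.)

Initial family (6 sets): { ∅, { 3 }, { 1, 2 }, { 3, 4 }, { 2, 4, 5 }, X }.
Pass 1. New:
  { 1, 3 }  = complement { 2, 4, 5 }
  { 1, 2, 3 }  = { 3 } ∪ { 1, 2 }
  { 1, 2, 5 }  = complement { 3, 4 }
  { 3, 4, 5 }  = complement { 1, 2 }
  { 1, 2, 3, 4 }  = { 3, 4 } ∪ { 1, 2 }
  { 1, 2, 4, 5 }  = complement { 3 }
  { 2, 3, 4, 5 }  = { 3 } ∪ { 2, 4, 5 }
Pass 2 adds 6:
  { 1 }  = complement { 2, 3, 4, 5 }
  { 5 }  = complement { 1, 2, 3, 4 }
  { 4, 5 }  = complement { 1, 2, 3 }
  { 1, 3, 4 }  = { 3, 4 } ∪ { 1, 3 }
  { 1, 2, 3, 5 }  = { 1, 2, 3 } ∪ { 1, 2, 5 }
  { 1, 3, 4, 5 }  = { 3, 4, 5 } ∪ { 1, 3 }
Pass 3: +7 →
  { 2 }  = complement { 1, 3, 4, 5 }
  { 4 }  = complement { 1, 2, 3, 5 }
  { 1, 5 }  = { 5 } ∪ { 1 }
  { 2, 5 }  = complement { 1, 3, 4 }
  { 3, 5 }  = { 5 } ∪ { 3 }
  { 1, 3, 5 }  = { 1, 3 } ∪ { 5 }
  { 1, 4, 5 }  = { 4, 5 } ∪ { 1 }
Pass 4. New:
  { 1, 4 }  = { 4 } ∪ { 1 }
  { 2, 3 }  = complement { 1, 4, 5 }
  { 2, 4 }  = complement { 1, 3, 5 }
  { 1, 2, 4 }  = complement { 3, 5 }
  { 2, 3, 4 }  = complement { 1, 5 }
  { 2, 3, 5 }  = { 2, 5 } ∪ { 3 }
Pass 5: stable.

σ(𝒜) = { ∅, { 1 }, { 2 }, { 3 }, { 4 }, { 5 }, { 1, 2 }, { 1, 3 }, { 1, 4 }, { 1, 5 }, { 2, 3 }, { 2, 4 }, { 2, 5 }, { 3, 4 }, { 3, 5 }, { 4, 5 }, { 1, 2, 3 }, { 1, 2, 4 }, { 1, 2, 5 }, { 1, 3, 4 }, { 1, 3, 5 }, { 1, 4, 5 }, { 2, 3, 4 }, { 2, 3, 5 }, { 2, 4, 5 }, { 3, 4, 5 }, { 1, 2, 3, 4 }, { 1, 2, 3, 5 }, { 1, 2, 4, 5 }, { 1, 3, 4, 5 }, { 2, 3, 4, 5 }, X }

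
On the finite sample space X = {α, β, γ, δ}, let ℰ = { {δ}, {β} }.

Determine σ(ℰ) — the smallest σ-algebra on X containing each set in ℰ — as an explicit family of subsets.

|σ(ℰ)| = 8.  σ(ℰ) = { {}, {β}, {δ}, {α, γ}, {β, δ}, {α, β, γ}, {α, γ, δ}, X }

Trace:
Take S₀ = ℰ ∪ {∅, X} = { {}, {β}, {δ}, X }.
Step 1: +3 →
  {β, δ}  = {β} ∪ {δ}
  {α, β, γ}  = ᶜ of {δ}
  {α, γ, δ}  = ᶜ of {β}
Step 2 (1 new):
  {α, γ}  = ᶜ of {β, δ}
After Step 3 the family is unchanged; done.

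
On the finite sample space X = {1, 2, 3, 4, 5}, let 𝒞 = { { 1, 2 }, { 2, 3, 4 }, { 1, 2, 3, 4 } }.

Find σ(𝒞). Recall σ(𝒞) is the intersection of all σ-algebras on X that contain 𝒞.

|σ(𝒞)| = 16.  σ(𝒞) = { {  }, { 1 }, { 2 }, { 5 }, { 1, 2 }, { 1, 5 }, { 2, 5 }, { 3, 4 }, { 1, 2, 5 }, { 1, 3, 4 }, { 2, 3, 4 }, { 3, 4, 5 }, { 1, 2, 3, 4 }, { 1, 3, 4, 5 }, { 2, 3, 4, 5 }, X }

Check:
Take S₀ = 𝒞 ∪ {∅, X} = { {  }, { 1, 2 }, { 2, 3, 4 }, { 1, 2, 3, 4 }, X }.
Round 1 (3 new):
  { 5 }  = ᶜ of { 1, 2, 3, 4 }
  { 1, 5 }  = ᶜ of { 2, 3, 4 }
  { 3, 4, 5 }  = ᶜ of { 1, 2 }
  (now 8)
Round 2 (3 new):
  { 1, 2, 5 }  = { 1, 2 } ∪ { 5 }
  { 1, 3, 4, 5 }  = { 3, 4, 5 } ∪ { 1, 5 }
  { 2, 3, 4, 5 }  = { 3, 4, 5 } ∪ { 2, 3, 4 }
  (now 11)
Round 3 (3 new):
  { 1 }  = ᶜ of { 2, 3, 4, 5 }
  { 2 }  = ᶜ of { 1, 3, 4, 5 }
  { 3, 4 }  = ᶜ of { 1, 2, 5 }
  (now 14)
Round 4: 2 new —
  { 2, 5 }  = { 2 } ∪ { 5 }
  { 1, 3, 4 }  = { 3, 4 } ∪ { 1 }
  (now 16)
Round 5: stable.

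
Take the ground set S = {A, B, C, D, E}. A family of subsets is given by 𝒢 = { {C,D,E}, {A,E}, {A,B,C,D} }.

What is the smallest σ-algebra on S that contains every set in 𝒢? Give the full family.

Begin from { {}, {A,E}, {C,D,E}, {A,B,C,D}, S } (that is, 𝒢 plus ∅ and S).
Pass 1. New:
  {E}  = {A,B,C,D}ᶜ
  {A,B}  = {C,D,E}ᶜ
  {B,C,D}  = {A,E}ᶜ
  {A,C,D,E}  = {C,D,E} ∪ {A,E}
  |family| = 9
Pass 2: +3 →
  {B}  = {A,C,D,E}ᶜ
  {A,B,E}  = {A,B} ∪ {E}
  {B,C,D,E}  = {C,D,E} ∪ {B,C,D}
  |family| = 12
Pass 3 (3 new):
  {A}  = {B,C,D,E}ᶜ
  {B,E}  = {B} ∪ {E}
  {C,D}  = {A,B,E}ᶜ
  |family| = 15
Pass 4: +1 →
  {A,C,D}  = {B,E}ᶜ
  |family| = 16
After Pass 5 the family is unchanged; done.

Hence σ(𝒢) has 16 members: { {}, {A}, {B}, {E}, {A,B}, {A,E}, {B,E}, {C,D}, {A,B,E}, {A,C,D}, {B,C,D}, {C,D,E}, {A,B,C,D}, {A,C,D,E}, {B,C,D,E}, S }.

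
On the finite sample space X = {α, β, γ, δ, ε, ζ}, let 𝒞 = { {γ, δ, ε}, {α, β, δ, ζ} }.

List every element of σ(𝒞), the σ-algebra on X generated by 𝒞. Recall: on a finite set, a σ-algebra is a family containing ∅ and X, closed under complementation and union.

Take S₀ = 𝒞 ∪ {∅, X} = { ∅, {γ, δ, ε}, {α, β, δ, ζ}, X }.
Round 1 adds 2:
  {γ, ε}  = X∖{α, β, δ, ζ}
  {α, β, ζ}  = X∖{γ, δ, ε}
  — 6 sets.
Round 2: 1 new —
  {α, β, γ, ε, ζ}  = {γ, ε} ∪ {α, β, ζ}
  — 7 sets.
Round 3 (1 new):
  {δ}  = X∖{α, β, γ, ε, ζ}
  — 8 sets.
After Round 4 the family is unchanged; done.

|σ(𝒞)| = 8.  σ(𝒞) = { ∅, {δ}, {γ, ε}, {α, β, ζ}, {γ, δ, ε}, {α, β, δ, ζ}, {α, β, γ, ε, ζ}, X }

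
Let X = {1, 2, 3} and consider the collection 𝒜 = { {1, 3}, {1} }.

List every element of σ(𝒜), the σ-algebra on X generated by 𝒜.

Answer: σ(𝒜) = { {}, {1}, {2}, {3}, {1, 2}, {1, 3}, {2, 3}, X }

Trace:
Begin from { {}, {1}, {1, 3}, X } (that is, 𝒜 plus ∅ and X).
Pass 1: 2 new —
  {2}  = ᶜ of {1, 3}
  {2, 3}  = ᶜ of {1}
Pass 2: +1 →
  {1, 2}  = {2} ∪ {1}
Pass 3 (1 new):
  {3}  = ᶜ of {1, 2}
Pass 4: no new sets; the family is a σ-algebra.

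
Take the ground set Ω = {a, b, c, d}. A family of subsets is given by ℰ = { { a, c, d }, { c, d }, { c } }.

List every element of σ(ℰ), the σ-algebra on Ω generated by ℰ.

Initial family (5 sets): { ∅, { c }, { c, d }, { a, c, d }, Ω }.
Step 1: +3 →
  { b }  = complement { a, c, d }
  { a, b }  = complement { c, d }
  { a, b, d }  = complement { c }
Step 2: +3 →
  { b, c }  = { c } ∪ { b }
  { a, b, c }  = { c } ∪ { a, b }
  { b, c, d }  = { b } ∪ { c, d }
Step 3 adds 3:
  { a }  = complement { b, c, d }
  { d }  = complement { a, b, c }
  { a, d }  = complement { b, c }
Step 4 (2 new):
  { a, c }  = { c } ∪ { a }
  { b, d }  = { d } ∪ { b }
Step 5: no new sets; the family is a σ-algebra.

σ(ℰ) = { ∅, { a }, { b }, { c }, { d }, { a, b }, { a, c }, { a, d }, { b, c }, { b, d }, { c, d }, { a, b, c }, { a, b, d }, { a, c, d }, { b, c, d }, Ω }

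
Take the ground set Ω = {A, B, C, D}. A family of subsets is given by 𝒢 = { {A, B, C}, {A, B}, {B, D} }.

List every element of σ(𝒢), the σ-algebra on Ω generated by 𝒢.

Initial family (5 sets): { {}, {A, B}, {B, D}, {A, B, C}, Ω }.
Pass 1 adds 4:
  {D}  = ᶜ of {A, B, C}
  {A, C}  = ᶜ of {B, D}
  {C, D}  = ᶜ of {A, B}
  {A, B, D}  = {A, B} ∪ {B, D}
  — 9 sets.
Pass 2: +3 →
  {C}  = ᶜ of {A, B, D}
  {A, C, D}  = {C, D} ∪ {A, C}
  {B, C, D}  = {C, D} ∪ {B, D}
  — 12 sets.
Pass 3 (2 new):
  {A}  = ᶜ of {B, C, D}
  {B}  = ᶜ of {A, C, D}
  — 14 sets.
Pass 4: +2 →
  {A, D}  = {D} ∪ {A}
  {B, C}  = {C} ∪ {B}
  — 16 sets.
Pass 5: closed — nothing new.

σ(𝒢) = { {}, {A}, {B}, {C}, {D}, {A, B}, {A, C}, {A, D}, {B, C}, {B, D}, {C, D}, {A, B, C}, {A, B, D}, {A, C, D}, {B, C, D}, Ω }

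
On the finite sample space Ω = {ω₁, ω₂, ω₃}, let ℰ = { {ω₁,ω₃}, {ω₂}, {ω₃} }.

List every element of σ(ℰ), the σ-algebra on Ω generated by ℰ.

|σ(ℰ)| = 8.  σ(ℰ) = { {}, {ω₁}, {ω₂}, {ω₃}, {ω₁,ω₂}, {ω₁,ω₃}, {ω₂,ω₃}, Ω }

Trace:
Take S₀ = ℰ ∪ {∅, Ω} = { {}, {ω₂}, {ω₃}, {ω₁,ω₃}, Ω }.
Round 1: +2 →
  {ω₁,ω₂}  = complement {ω₃}
  {ω₂,ω₃}  = {ω₃} ∪ {ω₂}
  |family| = 7
Round 2 adds 1:
  {ω₁}  = complement {ω₂,ω₃}
  |family| = 8
Round 3: no new sets; the family is a σ-algebra.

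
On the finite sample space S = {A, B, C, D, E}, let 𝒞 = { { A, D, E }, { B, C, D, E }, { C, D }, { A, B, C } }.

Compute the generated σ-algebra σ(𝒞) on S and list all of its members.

|σ(𝒞)| = 32.  σ(𝒞) = { {  }, { A }, { B }, { C }, { D }, { E }, { A, B }, { A, C }, { A, D }, { A, E }, { B, C }, { B, D }, { B, E }, { C, D }, { C, E }, { D, E }, { A, B, C }, { A, B, D }, { A, B, E }, { A, C, D }, { A, C, E }, { A, D, E }, { B, C, D }, { B, C, E }, { B, D, E }, { C, D, E }, { A, B, C, D }, { A, B, C, E }, { A, B, D, E }, { A, C, D, E }, { B, C, D, E }, S }

Trace:
Take S₀ = 𝒞 ∪ {∅, S} = { {  }, { C, D }, { A, B, C }, { A, D, E }, { B, C, D, E }, S }.
Pass 1: +6 →
  { A }  = { B, C, D, E }ᶜ
  { B, C }  = { A, D, E }ᶜ
  { D, E }  = { A, B, C }ᶜ
  { A, B, E }  = { C, D }ᶜ
  { A, B, C, D }  = { C, D } ∪ { A, B, C }
  { A, C, D, E }  = { A, D, E } ∪ { C, D }
Pass 2: +7 →
  { B }  = { A, C, D, E }ᶜ
  { E }  = { A, B, C, D }ᶜ
  { A, C, D }  = { C, D } ∪ { A }
  { B, C, D }  = { C, D } ∪ { B, C }
  { C, D, E }  = { C, D } ∪ { D, E }
  { A, B, C, E }  = { A, B, C } ∪ { A, B, E }
  { A, B, D, E }  = { A, D, E } ∪ { A, B, E }
Pass 3 (7 new):
  { C }  = { A, B, D, E }ᶜ
  { D }  = { A, B, C, E }ᶜ
  { A, B }  = { C, D, E }ᶜ
  { A, E }  = { B, C, D }ᶜ
  { B, E }  = { A, C, D }ᶜ
  { B, C, E }  = { E } ∪ { B, C }
  { B, D, E }  = { B } ∪ { D, E }
Pass 4: +6 →
  { A, C }  = { B, D, E }ᶜ
  { A, D }  = { B, C, E }ᶜ
  { B, D }  = { B } ∪ { D }
  { C, E }  = { E } ∪ { C }
  { A, B, D }  = { A, B } ∪ { D }
  { A, C, E }  = { C } ∪ { A, E }
After Pass 5 the family is unchanged; done.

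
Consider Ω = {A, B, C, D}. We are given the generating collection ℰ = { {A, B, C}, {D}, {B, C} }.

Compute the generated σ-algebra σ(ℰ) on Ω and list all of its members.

Answer: σ(ℰ) = { ∅, {A}, {D}, {A, D}, {B, C}, {A, B, C}, {B, C, D}, Ω }

Working:
Seed the family with ℰ together with ∅ and Ω: { ∅, {D}, {B, C}, {A, B, C}, Ω }.
Iteration 1: +2 →
  {A, D}  = Ω∖{B, C}
  {B, C, D}  = {B, C} ∪ {D}
  (now 7)
Iteration 2. New:
  {A}  = Ω∖{B, C, D}
  (now 8)
After Iteration 3 the family is unchanged; done.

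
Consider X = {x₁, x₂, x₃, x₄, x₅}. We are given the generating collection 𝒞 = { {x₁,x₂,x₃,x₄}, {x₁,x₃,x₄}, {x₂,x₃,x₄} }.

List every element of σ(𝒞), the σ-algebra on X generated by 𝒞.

|σ(𝒞)| = 16.  σ(𝒞) = { {}, {x₁}, {x₂}, {x₅}, {x₁,x₂}, {x₁,x₅}, {x₂,x₅}, {x₃,x₄}, {x₁,x₂,x₅}, {x₁,x₃,x₄}, {x₂,x₃,x₄}, {x₃,x₄,x₅}, {x₁,x₂,x₃,x₄}, {x₁,x₃,x₄,x₅}, {x₂,x₃,x₄,x₅}, X }

Trace:
Initial family (5 sets): { {}, {x₁,x₃,x₄}, {x₂,x₃,x₄}, {x₁,x₂,x₃,x₄}, X }.
Step 1 (3 new):
  {x₅}  = X∖{x₁,x₂,x₃,x₄}
  {x₁,x₅}  = X∖{x₂,x₃,x₄}
  {x₂,x₅}  = X∖{x₁,x₃,x₄}
  — 8 sets.
Step 2 (3 new):
  {x₁,x₂,x₅}  = {x₂,x₅} ∪ {x₁,x₅}
  {x₁,x₃,x₄,x₅}  = {x₁,x₃,x₄} ∪ {x₅}
  {x₂,x₃,x₄,x₅}  = {x₂,x₅} ∪ {x₂,x₃,x₄}
  — 11 sets.
Step 3. New:
  {x₁}  = X∖{x₂,x₃,x₄,x₅}
  {x₂}  = X∖{x₁,x₃,x₄,x₅}
  {x₃,x₄}  = X∖{x₁,x₂,x₅}
  — 14 sets.
Step 4: +2 →
  {x₁,x₂}  = {x₂} ∪ {x₁}
  {x₃,x₄,x₅}  = {x₃,x₄} ∪ {x₅}
  — 16 sets.
Step 5 adds nothing — fixpoint reached.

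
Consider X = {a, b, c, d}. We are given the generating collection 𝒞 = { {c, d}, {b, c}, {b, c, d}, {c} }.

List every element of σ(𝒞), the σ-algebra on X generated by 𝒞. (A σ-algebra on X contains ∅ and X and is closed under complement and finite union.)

σ(𝒞) (16 sets): { ∅, {a}, {b}, {c}, {d}, {a, b}, {a, c}, {a, d}, {b, c}, {b, d}, {c, d}, {a, b, c}, {a, b, d}, {a, c, d}, {b, c, d}, X }

Check:
Take S₀ = 𝒞 ∪ {∅, X} = { ∅, {c}, {b, c}, {c, d}, {b, c, d}, X }.
Pass 1: +4 →
  {a}  = X∖{b, c, d}
  {a, b}  = X∖{c, d}
  {a, d}  = X∖{b, c}
  {a, b, d}  = X∖{c}
  [10 total]
Pass 2. New:
  {a, c}  = {c} ∪ {a}
  {a, b, c}  = {a, b} ∪ {c}
  {a, c, d}  = {c, d} ∪ {a, d}
  [13 total]
Pass 3. New:
  {b}  = X∖{a, c, d}
  {d}  = X∖{a, b, c}
  {b, d}  = X∖{a, c}
  [16 total]
Pass 4: closed — nothing new.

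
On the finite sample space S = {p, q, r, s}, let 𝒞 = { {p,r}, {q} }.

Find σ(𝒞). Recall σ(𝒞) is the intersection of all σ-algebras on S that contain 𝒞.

σ(𝒞) = { ∅, {q}, {s}, {p,r}, {q,s}, {p,q,r}, {p,r,s}, S }

Trace:
Seed the family with 𝒞 together with ∅ and S: { ∅, {q}, {p,r}, S }.
Step 1 (3 new):
  {q,s}  = ᶜ of {p,r}
  {p,q,r}  = {p,r} ∪ {q}
  {p,r,s}  = ᶜ of {q}
Step 2: 1 new —
  {s}  = ᶜ of {p,q,r}
Step 3: closed — nothing new.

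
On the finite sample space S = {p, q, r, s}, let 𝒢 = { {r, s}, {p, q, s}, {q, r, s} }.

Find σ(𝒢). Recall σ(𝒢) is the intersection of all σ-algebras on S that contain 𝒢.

Start: 𝒢 ∪ {∅, S} = { ∅, {r, s}, {p, q, s}, {q, r, s}, S }.
Pass 1 (3 new):
  {p}  = S∖{q, r, s}
  {r}  = S∖{p, q, s}
  {p, q}  = S∖{r, s}
Pass 2. New:
  {p, r}  = {r} ∪ {p}
  {p, q, r}  = {r} ∪ {p, q}
  {p, r, s}  = {r, s} ∪ {p}
Pass 3 adds 3:
  {q}  = S∖{p, r, s}
  {s}  = S∖{p, q, r}
  {q, s}  = S∖{p, r}
Pass 4: 2 new —
  {p, s}  = {s} ∪ {p}
  {q, r}  = {r} ∪ {q}
Pass 5 adds nothing — fixpoint reached.

σ(𝒢) = { ∅, {p}, {q}, {r}, {s}, {p, q}, {p, r}, {p, s}, {q, r}, {q, s}, {r, s}, {p, q, r}, {p, q, s}, {p, r, s}, {q, r, s}, S }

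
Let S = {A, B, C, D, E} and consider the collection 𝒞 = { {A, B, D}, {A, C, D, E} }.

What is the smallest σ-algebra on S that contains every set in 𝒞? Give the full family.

Seed the family with 𝒞 together with ∅ and S: { {}, {A, B, D}, {A, C, D, E}, S }.
Step 1: 2 new —
  {B}  = ᶜ of {A, C, D, E}
  {C, E}  = ᶜ of {A, B, D}
Step 2: 1 new —
  {B, C, E}  = {C, E} ∪ {B}
Step 3: 1 new —
  {A, D}  = ᶜ of {B, C, E}
Step 4: closed — nothing new.

σ(𝒞) = { {}, {B}, {A, D}, {C, E}, {A, B, D}, {B, C, E}, {A, C, D, E}, S }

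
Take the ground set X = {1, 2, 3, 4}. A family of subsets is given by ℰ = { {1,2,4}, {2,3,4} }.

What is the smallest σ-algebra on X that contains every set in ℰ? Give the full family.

Initial family (4 sets): { {}, {1,2,4}, {2,3,4}, X }.
Pass 1: +2 →
  {1}  = complement {2,3,4}
  {3}  = complement {1,2,4}
  |family| = 6
Pass 2. New:
  {1,3}  = {3} ∪ {1}
  |family| = 7
Pass 3 adds 1:
  {2,4}  = complement {1,3}
  |family| = 8
After Pass 4 the family is unchanged; done.

Hence σ(ℰ) has 8 members: { {}, {1}, {3}, {1,3}, {2,4}, {1,2,4}, {2,3,4}, X }.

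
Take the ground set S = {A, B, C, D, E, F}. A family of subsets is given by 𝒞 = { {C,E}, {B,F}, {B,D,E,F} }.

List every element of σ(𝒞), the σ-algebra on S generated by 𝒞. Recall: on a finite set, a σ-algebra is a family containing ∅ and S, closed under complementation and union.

Begin from { ∅, {B,F}, {C,E}, {B,D,E,F}, S } (that is, 𝒞 plus ∅ and S).
Iteration 1: +5 →
  {A,C}  = ᶜ of {B,D,E,F}
  {A,B,D,F}  = ᶜ of {C,E}
  {A,C,D,E}  = ᶜ of {B,F}
  {B,C,E,F}  = {C,E} ∪ {B,F}
  {B,C,D,E,F}  = {B,D,E,F} ∪ {C,E}
Iteration 2 adds 7:
  {A}  = ᶜ of {B,C,D,E,F}
  {A,D}  = ᶜ of {B,C,E,F}
  {A,C,E}  = {A,C} ∪ {C,E}
  {A,B,C,F}  = {B,F} ∪ {A,C}
  {A,B,C,D,F}  = {A,B,D,F} ∪ {A,C}
  {A,B,C,E,F}  = {A,C} ∪ {B,C,E,F}
  {A,B,D,E,F}  = {A,B,D,F} ∪ {B,D,E,F}
Iteration 3 (7 new):
  {C}  = ᶜ of {A,B,D,E,F}
  {D}  = ᶜ of {A,B,C,E,F}
  {E}  = ᶜ of {A,B,C,D,F}
  {D,E}  = ᶜ of {A,B,C,F}
  {A,B,F}  = {B,F} ∪ {A}
  {A,C,D}  = {A,D} ∪ {A,C}
  {B,D,F}  = ᶜ of {A,C,E}
Iteration 4 adds 8:
  {A,E}  = {A} ∪ {E}
  {C,D}  = {C} ∪ {D}
  {A,D,E}  = {A} ∪ {D,E}
  {B,C,F}  = {B,F} ∪ {C}
  {B,E,F}  = ᶜ of {A,C,D}
  {C,D,E}  = ᶜ of {A,B,F}
  {A,B,E,F}  = {E} ∪ {A,B,F}
  {B,C,D,F}  = {B,D,F} ∪ {C}
Iteration 5 adds nothing — fixpoint reached.

σ(𝒞) = { ∅, {A}, {C}, {D}, {E}, {A,C}, {A,D}, {A,E}, {B,F}, {C,D}, {C,E}, {D,E}, {A,B,F}, {A,C,D}, {A,C,E}, {A,D,E}, {B,C,F}, {B,D,F}, {B,E,F}, {C,D,E}, {A,B,C,F}, {A,B,D,F}, {A,B,E,F}, {A,C,D,E}, {B,C,D,F}, {B,C,E,F}, {B,D,E,F}, {A,B,C,D,F}, {A,B,C,E,F}, {A,B,D,E,F}, {B,C,D,E,F}, S }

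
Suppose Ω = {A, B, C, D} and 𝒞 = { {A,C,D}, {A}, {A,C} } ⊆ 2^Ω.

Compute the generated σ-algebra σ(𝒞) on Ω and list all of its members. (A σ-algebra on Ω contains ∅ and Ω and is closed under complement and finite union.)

|σ(𝒞)| = 16.  σ(𝒞) = { ∅, {A}, {B}, {C}, {D}, {A,B}, {A,C}, {A,D}, {B,C}, {B,D}, {C,D}, {A,B,C}, {A,B,D}, {A,C,D}, {B,C,D}, Ω }

Trace:
Initial family (5 sets): { ∅, {A}, {A,C}, {A,C,D}, Ω }.
Iteration 1: +3 →
  {B}  = {A,C,D}ᶜ
  {B,D}  = {A,C}ᶜ
  {B,C,D}  = {A}ᶜ
  [8 total]
Iteration 2 (3 new):
  {A,B}  = {B} ∪ {A}
  {A,B,C}  = {B} ∪ {A,C}
  {A,B,D}  = {B,D} ∪ {A}
  [11 total]
Iteration 3: +3 →
  {C}  = {A,B,D}ᶜ
  {D}  = {A,B,C}ᶜ
  {C,D}  = {A,B}ᶜ
  [14 total]
Iteration 4 (2 new):
  {A,D}  = {D} ∪ {A}
  {B,C}  = {C} ∪ {B}
  [16 total]
Iteration 5: already closed under ᶜ and ∪.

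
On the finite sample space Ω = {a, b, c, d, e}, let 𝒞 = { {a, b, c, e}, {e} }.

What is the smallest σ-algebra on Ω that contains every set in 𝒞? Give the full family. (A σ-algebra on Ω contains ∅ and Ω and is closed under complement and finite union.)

Initial family (4 sets): { {}, {e}, {a, b, c, e}, Ω }.
Iteration 1 adds 2:
  {d}  = ᶜ of {a, b, c, e}
  {a, b, c, d}  = ᶜ of {e}
  [6 total]
Iteration 2: 1 new —
  {d, e}  = {d} ∪ {e}
  [7 total]
Iteration 3: +1 →
  {a, b, c}  = ᶜ of {d, e}
  [8 total]
Iteration 4: closed — nothing new.

σ(𝒞) = { {}, {d}, {e}, {d, e}, {a, b, c}, {a, b, c, d}, {a, b, c, e}, Ω }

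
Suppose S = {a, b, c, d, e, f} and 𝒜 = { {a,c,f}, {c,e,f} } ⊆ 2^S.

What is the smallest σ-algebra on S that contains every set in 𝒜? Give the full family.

Answer: σ(𝒜) = { ∅, {a}, {e}, {a,e}, {b,d}, {c,f}, {a,b,d}, {a,c,f}, {b,d,e}, {c,e,f}, {a,b,d,e}, {a,c,e,f}, {b,c,d,f}, {a,b,c,d,f}, {b,c,d,e,f}, S }

Check:
Begin from { ∅, {a,c,f}, {c,e,f}, S } (that is, 𝒜 plus ∅ and S).
Pass 1: +3 →
  {a,b,d}  = {c,e,f}ᶜ
  {b,d,e}  = {a,c,f}ᶜ
  {a,c,e,f}  = {a,c,f} ∪ {c,e,f}
Pass 2 (4 new):
  {b,d}  = {a,c,e,f}ᶜ
  {a,b,d,e}  = {a,b,d} ∪ {b,d,e}
  {a,b,c,d,f}  = {a,c,f} ∪ {a,b,d}
  {b,c,d,e,f}  = {c,e,f} ∪ {b,d,e}
Pass 3 adds 3:
  {a}  = {b,c,d,e,f}ᶜ
  {e}  = {a,b,c,d,f}ᶜ
  {c,f}  = {a,b,d,e}ᶜ
Pass 4: 2 new —
  {a,e}  = {e} ∪ {a}
  {b,c,d,f}  = {c,f} ∪ {b,d}
Pass 5: closed — nothing new.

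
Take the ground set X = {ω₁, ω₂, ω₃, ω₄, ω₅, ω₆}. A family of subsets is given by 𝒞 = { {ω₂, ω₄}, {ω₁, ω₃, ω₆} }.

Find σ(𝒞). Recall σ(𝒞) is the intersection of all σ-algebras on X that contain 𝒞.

σ(𝒞) (8 sets): { ∅, {ω₅}, {ω₂, ω₄}, {ω₁, ω₃, ω₆}, {ω₂, ω₄, ω₅}, {ω₁, ω₃, ω₅, ω₆}, {ω₁, ω₂, ω₃, ω₄, ω₆}, X }

Check:
Initial family (4 sets): { ∅, {ω₂, ω₄}, {ω₁, ω₃, ω₆}, X }.
Iteration 1: 3 new —
  {ω₂, ω₄, ω₅}  = complement {ω₁, ω₃, ω₆}
  {ω₁, ω₃, ω₅, ω₆}  = complement {ω₂, ω₄}
  {ω₁, ω₂, ω₃, ω₄, ω₆}  = {ω₁, ω₃, ω₆} ∪ {ω₂, ω₄}
  — 7 sets.
Iteration 2 adds 1:
  {ω₅}  = complement {ω₁, ω₂, ω₃, ω₄, ω₆}
  — 8 sets.
Iteration 3 adds nothing — fixpoint reached.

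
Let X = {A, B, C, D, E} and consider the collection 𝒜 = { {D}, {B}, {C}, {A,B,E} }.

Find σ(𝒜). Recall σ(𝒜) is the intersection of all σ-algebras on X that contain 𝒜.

σ(𝒜) = { {}, {B}, {C}, {D}, {A,E}, {B,C}, {B,D}, {C,D}, {A,B,E}, {A,C,E}, {A,D,E}, {B,C,D}, {A,B,C,E}, {A,B,D,E}, {A,C,D,E}, X }

Trace:
Seed the family with 𝒜 together with ∅ and X: { {}, {B}, {C}, {D}, {A,B,E}, X }.
Round 1. New:
  {B,C}  = {C} ∪ {B}
  {B,D}  = {D} ∪ {B}
  {C,D}  = complement {A,B,E}
  {A,B,C,E}  = complement {D}
  {A,B,D,E}  = complement {C}
  {A,C,D,E}  = complement {B}
  [12 total]
Round 2 adds 3:
  {A,C,E}  = complement {B,D}
  {A,D,E}  = complement {B,C}
  {B,C,D}  = {C,D} ∪ {B}
  [15 total]
Round 3 (1 new):
  {A,E}  = complement {B,C,D}
  [16 total]
Round 4: already closed under ᶜ and ∪.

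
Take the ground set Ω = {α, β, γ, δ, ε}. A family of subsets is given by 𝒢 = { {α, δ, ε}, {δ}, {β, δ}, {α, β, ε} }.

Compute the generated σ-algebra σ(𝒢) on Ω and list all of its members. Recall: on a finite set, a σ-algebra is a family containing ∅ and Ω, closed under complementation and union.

Answer: σ(𝒢) = { {}, {β}, {γ}, {δ}, {α, ε}, {β, γ}, {β, δ}, {γ, δ}, {α, β, ε}, {α, γ, ε}, {α, δ, ε}, {β, γ, δ}, {α, β, γ, ε}, {α, β, δ, ε}, {α, γ, δ, ε}, Ω }

Trace:
Start: 𝒢 ∪ {∅, Ω} = { {}, {δ}, {β, δ}, {α, β, ε}, {α, δ, ε}, Ω }.
Iteration 1: 5 new —
  {β, γ}  = Ω∖{α, δ, ε}
  {γ, δ}  = Ω∖{α, β, ε}
  {α, γ, ε}  = Ω∖{β, δ}
  {α, β, γ, ε}  = Ω∖{δ}
  {α, β, δ, ε}  = {α, δ, ε} ∪ {α, β, ε}
  — 11 sets.
Iteration 2 adds 3:
  {γ}  = Ω∖{α, β, δ, ε}
  {β, γ, δ}  = {γ, δ} ∪ {β, γ}
  {α, γ, δ, ε}  = {α, δ, ε} ∪ {γ, δ}
  — 14 sets.
Iteration 3: +2 →
  {β}  = Ω∖{α, γ, δ, ε}
  {α, ε}  = Ω∖{β, γ, δ}
  — 16 sets.
Iteration 4: no new sets; the family is a σ-algebra.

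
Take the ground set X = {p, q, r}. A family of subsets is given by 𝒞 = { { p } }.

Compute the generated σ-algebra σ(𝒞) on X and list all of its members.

Initial family (3 sets): { {  }, { p }, X }.
Step 1 (1 new):
  { q, r }  = X∖{ p }
  |family| = 4
Step 2: stable.

Hence σ(𝒞) has 4 members: { {  }, { p }, { q, r }, X }.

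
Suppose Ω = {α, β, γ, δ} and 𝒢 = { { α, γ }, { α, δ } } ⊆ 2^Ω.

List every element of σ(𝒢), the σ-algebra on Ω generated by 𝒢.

Take S₀ = 𝒢 ∪ {∅, Ω} = { {  }, { α, γ }, { α, δ }, Ω }.
Pass 1 adds 3:
  { β, γ }  = Ω∖{ α, δ }
  { β, δ }  = Ω∖{ α, γ }
  { α, γ, δ }  = { α, γ } ∪ { α, δ }
  — 7 sets.
Pass 2 (4 new):
  { β }  = Ω∖{ α, γ, δ }
  { α, β, γ }  = { β, γ } ∪ { α, γ }
  { α, β, δ }  = { α, δ } ∪ { β, δ }
  { β, γ, δ }  = { β, γ } ∪ { β, δ }
  — 11 sets.
Pass 3 adds 3:
  { α }  = Ω∖{ β, γ, δ }
  { γ }  = Ω∖{ α, β, δ }
  { δ }  = Ω∖{ α, β, γ }
  — 14 sets.
Pass 4. New:
  { α, β }  = { β } ∪ { α }
  { γ, δ }  = { γ } ∪ { δ }
  — 16 sets.
Pass 5: stable.

Therefore σ(𝒢) = { {  }, { α }, { β }, { γ }, { δ }, { α, β }, { α, γ }, { α, δ }, { β, γ }, { β, δ }, { γ, δ }, { α, β, γ }, { α, β, δ }, { α, γ, δ }, { β, γ, δ }, Ω } (|σ(𝒢)| = 16).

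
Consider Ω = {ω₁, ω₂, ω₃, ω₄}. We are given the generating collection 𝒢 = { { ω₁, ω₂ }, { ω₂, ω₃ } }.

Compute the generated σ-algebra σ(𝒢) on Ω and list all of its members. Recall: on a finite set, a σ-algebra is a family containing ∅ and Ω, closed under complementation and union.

|σ(𝒢)| = 16.  σ(𝒢) = { {}, { ω₁ }, { ω₂ }, { ω₃ }, { ω₄ }, { ω₁, ω₂ }, { ω₁, ω₃ }, { ω₁, ω₄ }, { ω₂, ω₃ }, { ω₂, ω₄ }, { ω₃, ω₄ }, { ω₁, ω₂, ω₃ }, { ω₁, ω₂, ω₄ }, { ω₁, ω₃, ω₄ }, { ω₂, ω₃, ω₄ }, Ω }

Working:
Initial family (4 sets): { {}, { ω₁, ω₂ }, { ω₂, ω₃ }, Ω }.
Pass 1: 3 new —
  { ω₁, ω₄ }  = Ω∖{ ω₂, ω₃ }
  { ω₃, ω₄ }  = Ω∖{ ω₁, ω₂ }
  { ω₁, ω₂, ω₃ }  = { ω₁, ω₂ } ∪ { ω₂, ω₃ }
  [7 total]
Pass 2 adds 4:
  { ω₄ }  = Ω∖{ ω₁, ω₂, ω₃ }
  { ω₁, ω₂, ω₄ }  = { ω₁, ω₄ } ∪ { ω₁, ω₂ }
  { ω₁, ω₃, ω₄ }  = { ω₃, ω₄ } ∪ { ω₁, ω₄ }
  { ω₂, ω₃, ω₄ }  = { ω₃, ω₄ } ∪ { ω₂, ω₃ }
  [11 total]
Pass 3 (3 new):
  { ω₁ }  = Ω∖{ ω₂, ω₃, ω₄ }
  { ω₂ }  = Ω∖{ ω₁, ω₃, ω₄ }
  { ω₃ }  = Ω∖{ ω₁, ω₂, ω₄ }
  [14 total]
Pass 4 adds 2:
  { ω₁, ω₃ }  = { ω₃ } ∪ { ω₁ }
  { ω₂, ω₄ }  = { ω₄ } ∪ { ω₂ }
  [16 total]
After Pass 5 the family is unchanged; done.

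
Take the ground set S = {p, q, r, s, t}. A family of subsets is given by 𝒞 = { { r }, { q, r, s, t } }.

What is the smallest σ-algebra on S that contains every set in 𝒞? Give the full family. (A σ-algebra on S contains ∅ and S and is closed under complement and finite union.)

Begin from { {}, { r }, { q, r, s, t }, S } (that is, 𝒞 plus ∅ and S).
Iteration 1. New:
  { p }  = { q, r, s, t }ᶜ
  { p, q, s, t }  = { r }ᶜ
Iteration 2: +1 →
  { p, r }  = { r } ∪ { p }
Iteration 3 adds 1:
  { q, s, t }  = { p, r }ᶜ
Iteration 4: stable.

Hence σ(𝒞) has 8 members: { {}, { p }, { r }, { p, r }, { q, s, t }, { p, q, s, t }, { q, r, s, t }, S }.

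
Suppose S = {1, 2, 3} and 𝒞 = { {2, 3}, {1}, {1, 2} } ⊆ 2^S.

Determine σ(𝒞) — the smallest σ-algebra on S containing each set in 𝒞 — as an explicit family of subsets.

Begin from { ∅, {1}, {1, 2}, {2, 3}, S } (that is, 𝒞 plus ∅ and S).
Iteration 1: 1 new —
  {3}  = S∖{1, 2}
  |family| = 6
Iteration 2 (1 new):
  {1, 3}  = {3} ∪ {1}
  |family| = 7
Iteration 3. New:
  {2}  = S∖{1, 3}
  |family| = 8
Iteration 4: closed — nothing new.

|σ(𝒞)| = 8.  σ(𝒞) = { ∅, {1}, {2}, {3}, {1, 2}, {1, 3}, {2, 3}, S }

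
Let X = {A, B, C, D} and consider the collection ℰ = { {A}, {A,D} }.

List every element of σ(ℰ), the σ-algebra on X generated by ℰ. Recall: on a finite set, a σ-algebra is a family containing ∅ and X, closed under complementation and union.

σ(ℰ) = { {}, {A}, {D}, {A,D}, {B,C}, {A,B,C}, {B,C,D}, X }

Working:
Begin from { {}, {A}, {A,D}, X } (that is, ℰ plus ∅ and X).
Round 1 adds 2:
  {B,C}  = X∖{A,D}
  {B,C,D}  = X∖{A}
  (now 6)
Round 2. New:
  {A,B,C}  = {B,C} ∪ {A}
  (now 7)
Round 3: 1 new —
  {D}  = X∖{A,B,C}
  (now 8)
Round 4: closed — nothing new.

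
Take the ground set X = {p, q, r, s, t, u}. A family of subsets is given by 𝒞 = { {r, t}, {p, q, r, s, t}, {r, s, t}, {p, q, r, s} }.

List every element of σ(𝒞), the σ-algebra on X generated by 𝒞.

Start: 𝒞 ∪ {∅, X} = { ∅, {r, t}, {r, s, t}, {p, q, r, s}, {p, q, r, s, t}, X }.
Step 1: +4 →
  {u}  = complement {p, q, r, s, t}
  {t, u}  = complement {p, q, r, s}
  {p, q, u}  = complement {r, s, t}
  {p, q, s, u}  = complement {r, t}
  (now 10)
Step 2. New:
  {r, t, u}  = {t, u} ∪ {r, t}
  {p, q, t, u}  = {t, u} ∪ {p, q, u}
  {r, s, t, u}  = {r, s, t} ∪ {t, u}
  {p, q, r, s, u}  = {p, q, s, u} ∪ {p, q, r, s}
  {p, q, r, t, u}  = {r, t} ∪ {p, q, u}
  {p, q, s, t, u}  = {p, q, s, u} ∪ {t, u}
  (now 16)
Step 3 (6 new):
  {r}  = complement {p, q, s, t, u}
  {s}  = complement {p, q, r, t, u}
  {t}  = complement {p, q, r, s, u}
  {p, q}  = complement {r, s, t, u}
  {r, s}  = complement {p, q, t, u}
  {p, q, s}  = complement {r, t, u}
  (now 22)
Step 4: 10 new —
  {r, u}  = {u} ∪ {r}
  {s, t}  = {t} ∪ {s}
  {s, u}  = {u} ∪ {s}
  {p, q, r}  = {p, q} ∪ {r}
  {p, q, t}  = {p, q} ∪ {t}
  {r, s, u}  = {r, s} ∪ {u}
  {s, t, u}  = {t, u} ∪ {s}
  {p, q, r, t}  = {p, q} ∪ {r, t}
  {p, q, r, u}  = {r} ∪ {p, q, u}
  {p, q, s, t}  = {p, q, s} ∪ {t}
  (now 32)
Step 5 adds nothing — fixpoint reached.

Hence σ(𝒞) has 32 members: { ∅, {r}, {s}, {t}, {u}, {p, q}, {r, s}, {r, t}, {r, u}, {s, t}, {s, u}, {t, u}, {p, q, r}, {p, q, s}, {p, q, t}, {p, q, u}, {r, s, t}, {r, s, u}, {r, t, u}, {s, t, u}, {p, q, r, s}, {p, q, r, t}, {p, q, r, u}, {p, q, s, t}, {p, q, s, u}, {p, q, t, u}, {r, s, t, u}, {p, q, r, s, t}, {p, q, r, s, u}, {p, q, r, t, u}, {p, q, s, t, u}, X }.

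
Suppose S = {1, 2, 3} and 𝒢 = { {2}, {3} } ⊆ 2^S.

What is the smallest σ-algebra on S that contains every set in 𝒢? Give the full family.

Start: 𝒢 ∪ {∅, S} = { {}, {2}, {3}, S }.
Step 1: 3 new —
  {1,2}  = {3}ᶜ
  {1,3}  = {2}ᶜ
  {2,3}  = {3} ∪ {2}
  (now 7)
Step 2 adds 1:
  {1}  = {2,3}ᶜ
  (now 8)
Step 3: closed — nothing new.

Hence σ(𝒢) has 8 members: { {}, {1}, {2}, {3}, {1,2}, {1,3}, {2,3}, S }.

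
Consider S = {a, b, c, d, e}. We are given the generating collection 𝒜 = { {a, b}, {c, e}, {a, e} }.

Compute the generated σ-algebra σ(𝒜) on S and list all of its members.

Seed the family with 𝒜 together with ∅ and S: { ∅, {a, b}, {a, e}, {c, e}, S }.
Round 1 (6 new):
  {a, b, d}  = {c, e}ᶜ
  {a, b, e}  = {a, b} ∪ {a, e}
  {a, c, e}  = {a, e} ∪ {c, e}
  {b, c, d}  = {a, e}ᶜ
  {c, d, e}  = {a, b}ᶜ
  {a, b, c, e}  = {a, b} ∪ {c, e}
  — 11 sets.
Round 2: 7 new —
  {d}  = {a, b, c, e}ᶜ
  {b, d}  = {a, c, e}ᶜ
  {c, d}  = {a, b, e}ᶜ
  {a, b, c, d}  = {a, b} ∪ {b, c, d}
  {a, b, d, e}  = {a, b, d} ∪ {a, b, e}
  {a, c, d, e}  = {c, d, e} ∪ {a, c, e}
  {b, c, d, e}  = {c, d, e} ∪ {b, c, d}
  — 18 sets.
Round 3. New:
  {a}  = {b, c, d, e}ᶜ
  {b}  = {a, c, d, e}ᶜ
  {c}  = {a, b, d, e}ᶜ
  {e}  = {a, b, c, d}ᶜ
  {a, d, e}  = {a, e} ∪ {d}
  — 23 sets.
Round 4 (9 new):
  {a, c}  = {c} ∪ {a}
  {a, d}  = {d} ∪ {a}
  {b, c}  = {a, d, e}ᶜ
  {b, e}  = {b} ∪ {e}
  {d, e}  = {e} ∪ {d}
  {a, b, c}  = {a, b} ∪ {c}
  {a, c, d}  = {c, d} ∪ {a}
  {b, c, e}  = {b} ∪ {c, e}
  {b, d, e}  = {e} ∪ {b, d}
  — 32 sets.
Round 5: closed — nothing new.

|σ(𝒜)| = 32.  σ(𝒜) = { ∅, {a}, {b}, {c}, {d}, {e}, {a, b}, {a, c}, {a, d}, {a, e}, {b, c}, {b, d}, {b, e}, {c, d}, {c, e}, {d, e}, {a, b, c}, {a, b, d}, {a, b, e}, {a, c, d}, {a, c, e}, {a, d, e}, {b, c, d}, {b, c, e}, {b, d, e}, {c, d, e}, {a, b, c, d}, {a, b, c, e}, {a, b, d, e}, {a, c, d, e}, {b, c, d, e}, S }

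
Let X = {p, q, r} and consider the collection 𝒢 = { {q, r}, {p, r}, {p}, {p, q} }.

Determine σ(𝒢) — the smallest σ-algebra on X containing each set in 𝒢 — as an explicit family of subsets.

σ(𝒢) = { {}, {p}, {q}, {r}, {p, q}, {p, r}, {q, r}, X }

Trace:
Seed the family with 𝒢 together with ∅ and X: { {}, {p}, {p, q}, {p, r}, {q, r}, X }.
Iteration 1 (2 new):
  {q}  = X∖{p, r}
  {r}  = X∖{p, q}
  (now 8)
Iteration 2: already closed under ᶜ and ∪.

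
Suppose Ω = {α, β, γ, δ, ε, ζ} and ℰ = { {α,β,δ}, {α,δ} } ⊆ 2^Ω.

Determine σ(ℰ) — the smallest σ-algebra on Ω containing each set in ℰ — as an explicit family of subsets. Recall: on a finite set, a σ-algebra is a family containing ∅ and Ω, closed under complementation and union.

|σ(ℰ)| = 8.  σ(ℰ) = { {}, {β}, {α,δ}, {α,β,δ}, {γ,ε,ζ}, {β,γ,ε,ζ}, {α,γ,δ,ε,ζ}, Ω }

Derivation:
Initial family (4 sets): { {}, {α,δ}, {α,β,δ}, Ω }.
Pass 1 (2 new):
  {γ,ε,ζ}  = ᶜ of {α,β,δ}
  {β,γ,ε,ζ}  = ᶜ of {α,δ}
  |family| = 6
Pass 2: +1 →
  {α,γ,δ,ε,ζ}  = {α,δ} ∪ {γ,ε,ζ}
  |family| = 7
Pass 3: 1 new —
  {β}  = ᶜ of {α,γ,δ,ε,ζ}
  |family| = 8
Pass 4: already closed under ᶜ and ∪.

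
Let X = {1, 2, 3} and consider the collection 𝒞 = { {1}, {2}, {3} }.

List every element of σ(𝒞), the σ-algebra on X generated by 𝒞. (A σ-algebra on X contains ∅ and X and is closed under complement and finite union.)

σ(𝒞) = { {}, {1}, {2}, {3}, {1, 2}, {1, 3}, {2, 3}, X }

Trace:
Initial family (5 sets): { {}, {1}, {2}, {3}, X }.
Iteration 1 (3 new):
  {1, 2}  = {3}ᶜ
  {1, 3}  = {2}ᶜ
  {2, 3}  = {1}ᶜ
  [8 total]
Iteration 2 adds nothing — fixpoint reached.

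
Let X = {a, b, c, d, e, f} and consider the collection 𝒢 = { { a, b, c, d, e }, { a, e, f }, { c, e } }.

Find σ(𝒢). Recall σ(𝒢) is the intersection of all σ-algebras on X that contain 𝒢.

σ(𝒢) = { {}, { a }, { c }, { e }, { f }, { a, c }, { a, e }, { a, f }, { b, d }, { c, e }, { c, f }, { e, f }, { a, b, d }, { a, c, e }, { a, c, f }, { a, e, f }, { b, c, d }, { b, d, e }, { b, d, f }, { c, e, f }, { a, b, c, d }, { a, b, d, e }, { a, b, d, f }, { a, c, e, f }, { b, c, d, e }, { b, c, d, f }, { b, d, e, f }, { a, b, c, d, e }, { a, b, c, d, f }, { a, b, d, e, f }, { b, c, d, e, f }, X }

Derivation:
Initial family (5 sets): { {}, { c, e }, { a, e, f }, { a, b, c, d, e }, X }.
Round 1: +4 →
  { f }  = complement { a, b, c, d, e }
  { b, c, d }  = complement { a, e, f }
  { a, b, d, f }  = complement { c, e }
  { a, c, e, f }  = { a, e, f } ∪ { c, e }
  — 9 sets.
Round 2: +6 →
  { b, d }  = complement { a, c, e, f }
  { c, e, f }  = { f } ∪ { c, e }
  { b, c, d, e }  = { b, c, d } ∪ { c, e }
  { b, c, d, f }  = { b, c, d } ∪ { f }
  { a, b, c, d, f }  = { b, c, d } ∪ { a, b, d, f }
  { a, b, d, e, f }  = { a, b, d, f } ∪ { a, e, f }
  — 15 sets.
Round 3 adds 7:
  { c }  = complement { a, b, d, e, f }
  { e }  = complement { a, b, c, d, f }
  { a, e }  = complement { b, c, d, f }
  { a, f }  = complement { b, c, d, e }
  { a, b, d }  = complement { c, e, f }
  { b, d, f }  = { b, d } ∪ { f }
  { b, c, d, e, f }  = { b, c, d, f } ∪ { c, e, f }
  — 22 sets.
Round 4 adds 9:
  { a }  = complement { b, c, d, e, f }
  { c, f }  = { f } ∪ { c }
  { e, f }  = { f } ∪ { e }
  { a, c, e }  = complement { b, d, f }
  { a, c, f }  = { a, f } ∪ { c }
  { b, d, e }  = { b, d } ∪ { e }
  { a, b, c, d }  = { b, c, d } ∪ { a, b, d }
  { a, b, d, e }  = { a, e } ∪ { b, d }
  { b, d, e, f }  = { b, d, f } ∪ { e }
  — 31 sets.
Round 5: +1 →
  { a, c }  = complement { b, d, e, f }
  — 32 sets.
Round 6: closed — nothing new.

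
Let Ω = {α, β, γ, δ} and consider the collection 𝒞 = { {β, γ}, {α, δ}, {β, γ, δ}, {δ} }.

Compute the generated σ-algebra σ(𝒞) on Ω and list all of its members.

σ(𝒞) (8 sets): { {}, {α}, {δ}, {α, δ}, {β, γ}, {α, β, γ}, {β, γ, δ}, Ω }

Derivation:
Take S₀ = 𝒞 ∪ {∅, Ω} = { {}, {δ}, {α, δ}, {β, γ}, {β, γ, δ}, Ω }.
Step 1. New:
  {α}  = {β, γ, δ}ᶜ
  {α, β, γ}  = {δ}ᶜ
  |family| = 8
Step 2: closed — nothing new.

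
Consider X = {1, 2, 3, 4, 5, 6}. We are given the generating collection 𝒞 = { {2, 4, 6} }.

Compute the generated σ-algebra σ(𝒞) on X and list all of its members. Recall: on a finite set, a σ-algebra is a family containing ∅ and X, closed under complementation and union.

|σ(𝒞)| = 4.  σ(𝒞) = { {}, {1, 3, 5}, {2, 4, 6}, X }

Derivation:
Initial family (3 sets): { {}, {2, 4, 6}, X }.
Iteration 1: 1 new —
  {1, 3, 5}  = ᶜ of {2, 4, 6}
  — 4 sets.
Iteration 2: no new sets; the family is a σ-algebra.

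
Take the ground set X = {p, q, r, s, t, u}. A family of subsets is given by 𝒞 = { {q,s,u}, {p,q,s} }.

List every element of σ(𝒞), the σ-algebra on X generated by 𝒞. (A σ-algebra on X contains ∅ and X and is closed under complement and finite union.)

Answer: σ(𝒞) = { {}, {p}, {u}, {p,u}, {q,s}, {r,t}, {p,q,s}, {p,r,t}, {q,s,u}, {r,t,u}, {p,q,s,u}, {p,r,t,u}, {q,r,s,t}, {p,q,r,s,t}, {q,r,s,t,u}, X }

Check:
Take S₀ = 𝒞 ∪ {∅, X} = { {}, {p,q,s}, {q,s,u}, X }.
Step 1 adds 3:
  {p,r,t}  = ᶜ of {q,s,u}
  {r,t,u}  = ᶜ of {p,q,s}
  {p,q,s,u}  = {q,s,u} ∪ {p,q,s}
  — 7 sets.
Step 2 (4 new):
  {r,t}  = ᶜ of {p,q,s,u}
  {p,r,t,u}  = {r,t,u} ∪ {p,r,t}
  {p,q,r,s,t}  = {p,r,t} ∪ {p,q,s}
  {q,r,s,t,u}  = {q,s,u} ∪ {r,t,u}
  — 11 sets.
Step 3 (3 new):
  {p}  = ᶜ of {q,r,s,t,u}
  {u}  = ᶜ of {p,q,r,s,t}
  {q,s}  = ᶜ of {p,r,t,u}
  — 14 sets.
Step 4: 2 new —
  {p,u}  = {p} ∪ {u}
  {q,r,s,t}  = {r,t} ∪ {q,s}
  — 16 sets.
Step 5: stable.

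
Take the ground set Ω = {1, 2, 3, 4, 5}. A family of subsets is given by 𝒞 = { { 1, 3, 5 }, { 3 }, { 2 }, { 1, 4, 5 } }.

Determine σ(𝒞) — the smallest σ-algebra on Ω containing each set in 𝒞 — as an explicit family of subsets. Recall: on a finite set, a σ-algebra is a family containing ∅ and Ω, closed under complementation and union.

Initial family (6 sets): { {}, { 2 }, { 3 }, { 1, 3, 5 }, { 1, 4, 5 }, Ω }.
Round 1 adds 5:
  { 2, 3 }  = complement { 1, 4, 5 }
  { 2, 4 }  = complement { 1, 3, 5 }
  { 1, 2, 3, 5 }  = { 1, 3, 5 } ∪ { 2 }
  { 1, 2, 4, 5 }  = complement { 3 }
  { 1, 3, 4, 5 }  = complement { 2 }
  (now 11)
Round 2: 2 new —
  { 4 }  = complement { 1, 2, 3, 5 }
  { 2, 3, 4 }  = { 3 } ∪ { 2, 4 }
  (now 13)
Round 3. New:
  { 1, 5 }  = complement { 2, 3, 4 }
  { 3, 4 }  = { 3 } ∪ { 4 }
  (now 15)
Round 4: +1 →
  { 1, 2, 5 }  = complement { 3, 4 }
  (now 16)
Round 5: already closed under ᶜ and ∪.

|σ(𝒞)| = 16.  σ(𝒞) = { {}, { 2 }, { 3 }, { 4 }, { 1, 5 }, { 2, 3 }, { 2, 4 }, { 3, 4 }, { 1, 2, 5 }, { 1, 3, 5 }, { 1, 4, 5 }, { 2, 3, 4 }, { 1, 2, 3, 5 }, { 1, 2, 4, 5 }, { 1, 3, 4, 5 }, Ω }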